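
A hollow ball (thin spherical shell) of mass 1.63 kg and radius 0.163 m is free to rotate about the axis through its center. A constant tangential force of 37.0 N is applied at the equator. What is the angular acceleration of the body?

I = (2/3)MR² = (2/3)(1.63)(0.163)² = 0.02887 kg·m².
τ = F R = (37.0)(0.163) = 6.031 N·m.
From τ = Iα: α = 6.031/0.02887 = 208.9 rad/s².

α ≈ 209 rad/s²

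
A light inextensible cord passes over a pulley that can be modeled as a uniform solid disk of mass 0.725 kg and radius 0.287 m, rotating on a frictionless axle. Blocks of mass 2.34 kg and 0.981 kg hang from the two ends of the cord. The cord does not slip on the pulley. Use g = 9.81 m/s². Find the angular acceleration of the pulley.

I = ½MR² = (1/2)(0.725)(0.287)² = 0.02986 kg·m².
Heavier block: m₁g − T₁ = m₁a. Lighter block: T₂ − m₂g = m₂a.
Pulley: (T₁ − T₂)R = Iα = I(a/R), so T₁ − T₂ = (I/R²)a = (1/2)M_p a = 0.3625·a.
Adding the three: (m₁ − m₂)g = (m₁ + m₂ + 0.3625)a, so a = (2.34 − 0.981)(9.81)/(2.34 + 0.981 + 0.3625) = 3.619 m/s².
α = a/R = 3.619/0.287 = 12.61 rad/s².

α ≈ 12.6 rad/s²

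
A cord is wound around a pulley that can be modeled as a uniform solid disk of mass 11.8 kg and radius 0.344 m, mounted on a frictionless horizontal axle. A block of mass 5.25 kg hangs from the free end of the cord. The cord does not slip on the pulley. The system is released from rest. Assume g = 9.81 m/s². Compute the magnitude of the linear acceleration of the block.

I = ½MR² = (1/2)(11.8)(0.344)² = 0.6982 kg·m².
Block: mg − T = ma. Pulley: TR = Iα. No-slip: a = αR, so T = (I/R²)a = 5.900·a.
Then mg = (m + 5.900)a, so a = (5.25)(9.81)/(5.25 + 5.900) = 4.619 m/s².

a ≈ 4.62 m/s²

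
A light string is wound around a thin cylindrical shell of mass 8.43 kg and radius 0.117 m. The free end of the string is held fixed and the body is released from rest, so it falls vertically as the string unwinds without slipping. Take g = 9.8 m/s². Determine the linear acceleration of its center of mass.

a ≈ 4.90 m/s²

Translation: Mg − T = Ma. Rotation about the center: TR = Iα with I = MR².
With a = αR: T = (I/R²)a = M a, so Mg = (1 + 1.000)Ma.
a = g/(1 + 1.000) = 9.8/2.000 = 4.900 m/s².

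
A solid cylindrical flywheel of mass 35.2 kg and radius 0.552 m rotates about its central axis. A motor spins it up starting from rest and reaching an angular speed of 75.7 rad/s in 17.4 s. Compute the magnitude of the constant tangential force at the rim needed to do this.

F ≈ 42.3 N

I = ½MR² = (1/2)(35.2)(0.552)² = 5.363 kg·m².
α = Δω/Δt = (75.7 − 0)/17.4 = 4.351 rad/s².
The required torque is τ = Iα = (5.363)(4.351) = 23.33 N·m.
A tangential force at the rim gives τ = FR, so F = τ/R = 23.33/0.552 = 42.27 N.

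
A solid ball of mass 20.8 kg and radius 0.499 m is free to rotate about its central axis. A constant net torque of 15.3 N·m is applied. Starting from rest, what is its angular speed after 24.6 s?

I = (2/5)MR² = (2/5)(20.8)(0.499)² = 2.072 kg·m².
α = τ/I = 15.3/2.072 = 7.385 rad/s².
ω = ω₀ + αt = 0 + (7.385)(24.6) = 181.7 rad/s.

ω ≈ 182 rad/s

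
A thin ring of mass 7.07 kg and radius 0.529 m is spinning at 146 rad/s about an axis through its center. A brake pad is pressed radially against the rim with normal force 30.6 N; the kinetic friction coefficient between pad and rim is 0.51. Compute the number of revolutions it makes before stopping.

≈ 407 revolutions

I = MR² = (7.07)(0.529)² = 1.978 kg·m².
Friction force f = μN = (0.51)(30.6) = 15.61 N at the rim; torque magnitude τ = fR = 8.256 N·m, opposing ω.
|α| = τ/I = 8.256/1.978 = 4.173 rad/s² (deceleration).
ω² = ω₀² − 2|α|θ with ω = 0 ⇒ θ = ω₀²/(2|α|) = 2554 rad = 406.5 rev.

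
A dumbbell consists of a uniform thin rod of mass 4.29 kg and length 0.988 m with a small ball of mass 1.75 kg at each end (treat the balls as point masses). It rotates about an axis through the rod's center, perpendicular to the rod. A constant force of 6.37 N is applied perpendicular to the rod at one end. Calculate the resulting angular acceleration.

α ≈ 2.62 rad/s²

I_rod = (1/12)ML² = (1/12)(4.29)(0.988)² = 0.3490 kg·m².
I_balls = 2·m·(L/2)² = 2(1.75)(0.4940)² = 0.8541 kg·m².
Total I = 1.203 kg·m².
τ = F·(L/2) = (6.37)(0.494) = 3.147 N·m.
α = τ/I = 3.147/1.203 = 2.616 rad/s².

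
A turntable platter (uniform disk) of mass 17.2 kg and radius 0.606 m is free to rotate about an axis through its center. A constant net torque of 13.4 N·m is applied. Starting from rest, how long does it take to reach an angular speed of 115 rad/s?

t ≈ 27.1 s

I = ½MR² = (1/2)(17.2)(0.606)² = 3.158 kg·m².
α = τ/I = 13.4/3.158 = 4.243 rad/s².
ω = αt ⇒ t = ω/α = 115/4.243 = 27.10 s.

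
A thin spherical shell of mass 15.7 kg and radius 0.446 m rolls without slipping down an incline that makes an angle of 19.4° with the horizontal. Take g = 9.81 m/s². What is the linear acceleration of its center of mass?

a ≈ 1.96 m/s²

Translation along the incline: Mg sinθ − f = Ma.
Rotation about the center: fR = Iα with I = (2/3)MR². No-slip gives a = αR, so f = (I/R²)a = (2/3)M a.
Substituting: Mg sinθ = (1 + 0.6667)Ma, so a = g sinθ/(1 + 0.6667) = (9.81) sin 19.4° / 1.667 = 1.955 m/s².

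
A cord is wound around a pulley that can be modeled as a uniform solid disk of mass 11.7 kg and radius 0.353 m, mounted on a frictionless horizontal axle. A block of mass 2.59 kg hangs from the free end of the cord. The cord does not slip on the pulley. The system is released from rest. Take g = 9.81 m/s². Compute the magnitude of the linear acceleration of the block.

I = ½MR² = (1/2)(11.7)(0.353)² = 0.7290 kg·m².
Block: mg − T = ma. Pulley: TR = Iα. No-slip: a = αR, so T = (I/R²)a = 5.850·a.
Then mg = (m + 5.850)a, so a = (2.59)(9.81)/(2.59 + 5.850) = 3.010 m/s².

a ≈ 3.01 m/s²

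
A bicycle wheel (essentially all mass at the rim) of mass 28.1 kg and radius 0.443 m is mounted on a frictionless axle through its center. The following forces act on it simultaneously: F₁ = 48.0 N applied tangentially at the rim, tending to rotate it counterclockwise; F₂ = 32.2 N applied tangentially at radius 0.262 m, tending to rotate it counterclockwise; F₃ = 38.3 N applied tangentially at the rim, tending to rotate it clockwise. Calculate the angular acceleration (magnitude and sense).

I = MR² = (28.1)(0.443)² = 5.515 kg·m².
Taking counterclockwise as positive: τ₁ = +(48.0)(0.443) = +21.26 N·m; τ₂ = +(32.2)(0.262) = +8.436 N·m; τ₃ = −(38.3)(0.443) = −16.97 N·m.
Net torque τ = 12.73 N·m.
α = τ/I = 12.73/5.515 = 2.309 rad/s².

α ≈ 2.31 rad/s², counterclockwise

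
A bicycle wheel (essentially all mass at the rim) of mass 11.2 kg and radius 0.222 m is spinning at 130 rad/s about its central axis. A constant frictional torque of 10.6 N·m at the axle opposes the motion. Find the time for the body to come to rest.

I = MR² = (11.2)(0.222)² = 0.5520 kg·m².
The net torque has magnitude 10.6 N·m, opposing ω.
|α| = τ/I = 10.60/0.5520 = 19.20 rad/s² (deceleration).
0 = ω₀ − |α|t ⇒ t = ω₀/|α| = 130/19.20 = 6.770 s.

t ≈ 6.77 s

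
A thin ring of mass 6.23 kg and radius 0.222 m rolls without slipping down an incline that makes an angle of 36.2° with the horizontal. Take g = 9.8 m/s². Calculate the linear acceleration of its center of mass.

Translation along the incline: Mg sinθ − f = Ma.
Rotation about the center: fR = Iα with I = MR². No-slip gives a = αR, so f = (I/R²)a = M a.
Substituting: Mg sinθ = (1 + 1.000)Ma, so a = g sinθ/(1 + 1.000) = (9.8) sin 36.2° / 2.000 = 2.894 m/s².

a ≈ 2.89 m/s²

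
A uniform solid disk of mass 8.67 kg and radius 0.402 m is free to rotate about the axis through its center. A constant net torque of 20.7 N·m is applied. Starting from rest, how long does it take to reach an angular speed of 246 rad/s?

I = ½MR² = (1/2)(8.67)(0.402)² = 0.7006 kg·m².
α = τ/I = 20.7/0.7006 = 29.55 rad/s².
ω = αt ⇒ t = ω/α = 246/29.55 = 8.325 s.

t ≈ 8.33 s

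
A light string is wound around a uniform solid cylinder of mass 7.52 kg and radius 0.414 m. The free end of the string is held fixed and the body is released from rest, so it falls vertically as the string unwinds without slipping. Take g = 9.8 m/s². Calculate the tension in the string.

T ≈ 24.6 N

Translation: Mg − T = Ma. Rotation about the center: TR = Iα with I = ½MR².
With a = αR: T = (I/R²)a = (1/2)M a, so Mg = (1 + 0.5000)Ma.
a = g/(1 + 0.5000) = 9.8/1.500 = 6.533 m/s².
T = 0.5000·M·a = (0.5000)(7.52)(6.533) = 24.57 N.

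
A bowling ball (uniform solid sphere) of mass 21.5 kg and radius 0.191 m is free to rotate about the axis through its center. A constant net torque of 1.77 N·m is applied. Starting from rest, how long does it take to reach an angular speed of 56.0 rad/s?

I = (2/5)MR² = (2/5)(21.5)(0.191)² = 0.3137 kg·m².
α = τ/I = 1.77/0.3137 = 5.642 rad/s².
ω = αt ⇒ t = ω/α = 56.0/5.642 = 9.926 s.

t ≈ 9.93 s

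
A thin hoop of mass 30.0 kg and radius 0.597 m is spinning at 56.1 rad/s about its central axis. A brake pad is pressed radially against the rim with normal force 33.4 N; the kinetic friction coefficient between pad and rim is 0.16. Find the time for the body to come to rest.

t ≈ 188 s

I = MR² = (30.0)(0.597)² = 10.69 kg·m².
Friction force f = μN = (0.16)(33.4) = 5.344 N at the rim; torque magnitude τ = fR = 3.190 N·m, opposing ω.
|α| = τ/I = 3.190/10.69 = 0.2984 rad/s² (deceleration).
0 = ω₀ − |α|t ⇒ t = ω₀/|α| = 56.1/0.2984 = 188.0 s.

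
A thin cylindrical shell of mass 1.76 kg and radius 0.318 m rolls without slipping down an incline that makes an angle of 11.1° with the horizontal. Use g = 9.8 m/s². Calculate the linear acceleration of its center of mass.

a ≈ 0.943 m/s²

Translation along the incline: Mg sinθ − f = Ma.
Rotation about the center: fR = Iα with I = MR². No-slip gives a = αR, so f = (I/R²)a = M a.
Substituting: Mg sinθ = (1 + 1.000)Ma, so a = g sinθ/(1 + 1.000) = (9.8) sin 11.1° / 2.000 = 0.9434 m/s².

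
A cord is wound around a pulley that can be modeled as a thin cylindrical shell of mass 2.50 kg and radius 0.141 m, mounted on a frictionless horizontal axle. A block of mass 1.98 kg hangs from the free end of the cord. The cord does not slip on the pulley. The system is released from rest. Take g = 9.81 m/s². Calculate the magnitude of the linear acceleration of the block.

I = MR² = (2.50)(0.141)² = 0.04970 kg·m².
Block: mg − T = ma. Pulley: TR = Iα. No-slip: a = αR, so T = (I/R²)a = 2.500·a.
Then mg = (m + 2.500)a, so a = (1.98)(9.81)/(1.98 + 2.500) = 4.336 m/s².

a ≈ 4.34 m/s²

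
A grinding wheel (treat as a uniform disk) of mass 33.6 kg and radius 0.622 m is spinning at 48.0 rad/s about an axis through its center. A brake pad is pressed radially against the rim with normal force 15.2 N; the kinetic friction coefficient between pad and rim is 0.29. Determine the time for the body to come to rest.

t ≈ 114 s

I = ½MR² = (1/2)(33.6)(0.622)² = 6.500 kg·m².
Friction force f = μN = (0.29)(15.2) = 4.408 N at the rim; torque magnitude τ = fR = 2.742 N·m, opposing ω.
|α| = τ/I = 2.742/6.500 = 0.4218 rad/s² (deceleration).
0 = ω₀ − |α|t ⇒ t = ω₀/|α| = 48.0/0.4218 = 113.8 s.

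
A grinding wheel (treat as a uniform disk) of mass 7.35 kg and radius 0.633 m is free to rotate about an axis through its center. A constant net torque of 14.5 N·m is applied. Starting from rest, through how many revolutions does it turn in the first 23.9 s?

I = ½MR² = (1/2)(7.35)(0.633)² = 1.473 kg·m².
α = τ/I = 14.5/1.473 = 9.847 rad/s².
θ = ½αt² = ½(9.847)(23.9)² = 2812 rad.
Revolutions = θ/(2π) = 447.6.

≈ 448 revolutions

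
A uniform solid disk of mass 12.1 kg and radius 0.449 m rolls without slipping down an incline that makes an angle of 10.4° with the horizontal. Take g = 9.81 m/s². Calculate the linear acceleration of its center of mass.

a ≈ 1.18 m/s²

Translation along the incline: Mg sinθ − f = Ma.
Rotation about the center: fR = Iα with I = ½MR². No-slip gives a = αR, so f = (I/R²)a = (1/2)M a.
Substituting: Mg sinθ = (1 + 0.5000)Ma, so a = g sinθ/(1 + 0.5000) = (9.81) sin 10.4° / 1.500 = 1.181 m/s².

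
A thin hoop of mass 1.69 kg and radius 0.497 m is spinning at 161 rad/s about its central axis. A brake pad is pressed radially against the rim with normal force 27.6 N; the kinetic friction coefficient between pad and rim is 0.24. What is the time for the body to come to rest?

t ≈ 20.4 s

I = MR² = (1.69)(0.497)² = 0.4174 kg·m².
Friction force f = μN = (0.24)(27.6) = 6.624 N at the rim; torque magnitude τ = fR = 3.292 N·m, opposing ω.
|α| = τ/I = 3.292/0.4174 = 7.886 rad/s² (deceleration).
0 = ω₀ − |α|t ⇒ t = ω₀/|α| = 161/7.886 = 20.41 s.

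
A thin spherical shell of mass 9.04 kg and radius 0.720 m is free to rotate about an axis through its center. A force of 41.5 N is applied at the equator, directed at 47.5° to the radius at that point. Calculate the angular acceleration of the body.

α ≈ 7.05 rad/s²

I = (2/3)MR² = (2/3)(9.04)(0.720)² = 3.124 kg·m².
Only the tangential component produces torque: τ = F R sinθ = (41.5)(0.720) sin 47.5° = 22.03 N·m.
Newton's second law for rotation, τ = Iα, gives α = τ/I = 22.03/3.124 = 7.051 rad/s².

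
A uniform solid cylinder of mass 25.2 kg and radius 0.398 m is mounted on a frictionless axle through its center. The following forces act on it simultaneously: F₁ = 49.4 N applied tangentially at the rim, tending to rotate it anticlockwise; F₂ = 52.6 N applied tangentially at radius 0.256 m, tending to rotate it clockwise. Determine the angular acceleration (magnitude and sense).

α ≈ 3.10 rad/s², anticlockwise

I = ½MR² = (1/2)(25.2)(0.398)² = 1.996 kg·m².
Taking anticlockwise as positive: τ₁ = +(49.4)(0.398) = +19.66 N·m; τ₂ = −(52.6)(0.256) = −13.47 N·m.
Net torque τ = 6.196 N·m.
α = τ/I = 6.196/1.996 = 3.104 rad/s².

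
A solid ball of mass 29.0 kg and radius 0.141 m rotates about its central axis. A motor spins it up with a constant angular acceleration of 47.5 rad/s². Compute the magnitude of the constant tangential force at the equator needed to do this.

F ≈ 77.7 N

I = (2/5)MR² = (2/5)(29.0)(0.141)² = 0.2306 kg·m².
The required torque is τ = Iα = (0.2306)(47.50) = 10.95 N·m.
A tangential force at the equator gives τ = FR, so F = τ/R = 10.95/0.141 = 77.69 N.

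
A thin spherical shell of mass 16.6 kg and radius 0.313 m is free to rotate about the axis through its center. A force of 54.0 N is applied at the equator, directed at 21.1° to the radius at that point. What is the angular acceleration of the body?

α ≈ 5.61 rad/s²

I = (2/3)MR² = (2/3)(16.6)(0.313)² = 1.084 kg·m².
Only the tangential component produces torque: τ = F R sinθ = (54.0)(0.313) sin 21.1° = 6.085 N·m.
From τ = Iα: α = 6.085/1.084 = 5.612 rad/s².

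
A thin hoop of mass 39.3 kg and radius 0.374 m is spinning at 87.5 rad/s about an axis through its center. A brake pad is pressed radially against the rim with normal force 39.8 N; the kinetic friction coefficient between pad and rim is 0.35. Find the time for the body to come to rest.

t ≈ 92.3 s

I = MR² = (39.3)(0.374)² = 5.497 kg·m².
Friction force f = μN = (0.35)(39.8) = 13.93 N at the rim; torque magnitude τ = fR = 5.210 N·m, opposing ω.
|α| = τ/I = 5.210/5.497 = 0.9477 rad/s² (deceleration).
0 = ω₀ − |α|t ⇒ t = ω₀/|α| = 87.5/0.9477 = 92.33 s.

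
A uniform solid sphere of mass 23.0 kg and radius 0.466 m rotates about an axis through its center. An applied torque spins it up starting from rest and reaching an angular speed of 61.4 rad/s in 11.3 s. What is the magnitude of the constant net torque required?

τ ≈ 10.9 N·m

I = (2/5)MR² = (2/5)(23.0)(0.466)² = 1.998 kg·m².
α = Δω/Δt = (61.4 − 0)/11.3 = 5.434 rad/s².
τ = Iα = (1.998)(5.434) = 10.86 N·m.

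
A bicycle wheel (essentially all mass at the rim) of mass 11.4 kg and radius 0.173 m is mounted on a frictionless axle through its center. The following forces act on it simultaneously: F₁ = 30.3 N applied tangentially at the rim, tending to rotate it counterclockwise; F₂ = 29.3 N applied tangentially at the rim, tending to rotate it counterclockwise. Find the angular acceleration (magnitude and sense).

α ≈ 30.2 rad/s², counterclockwise

I = MR² = (11.4)(0.173)² = 0.3412 kg·m².
Taking counterclockwise as positive: τ₁ = +(30.3)(0.173) = +5.242 N·m; τ₂ = +(29.3)(0.173) = +5.069 N·m.
Net torque τ = 10.31 N·m.
α = τ/I = 10.31/0.3412 = 30.22 rad/s².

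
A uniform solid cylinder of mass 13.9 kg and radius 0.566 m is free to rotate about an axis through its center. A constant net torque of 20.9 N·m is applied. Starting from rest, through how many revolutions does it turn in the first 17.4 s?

≈ 226 revolutions

I = ½MR² = (1/2)(13.9)(0.566)² = 2.226 kg·m².
α = τ/I = 20.9/2.226 = 9.387 rad/s².
θ = ½αt² = ½(9.387)(17.4)² = 1421 rad.
Revolutions = θ/(2π) = 226.2.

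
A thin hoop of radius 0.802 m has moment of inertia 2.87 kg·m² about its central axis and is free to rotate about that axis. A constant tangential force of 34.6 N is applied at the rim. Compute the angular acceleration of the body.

τ = F R = (34.6)(0.802) = 27.75 N·m.
From τ = Iα: α = 27.75/2.870 = 9.669 rad/s².

α ≈ 9.67 rad/s²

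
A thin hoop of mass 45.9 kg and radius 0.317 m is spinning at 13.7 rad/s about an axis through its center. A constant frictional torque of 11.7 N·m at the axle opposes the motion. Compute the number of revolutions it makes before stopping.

I = MR² = (45.9)(0.317)² = 4.612 kg·m².
The net torque has magnitude 11.7 N·m, opposing ω.
|α| = τ/I = 11.70/4.612 = 2.537 rad/s² (deceleration).
ω² = ω₀² − 2|α|θ with ω = 0 ⇒ θ = ω₀²/(2|α|) = 37.00 rad = 5.888 rev.

≈ 5.89 revolutions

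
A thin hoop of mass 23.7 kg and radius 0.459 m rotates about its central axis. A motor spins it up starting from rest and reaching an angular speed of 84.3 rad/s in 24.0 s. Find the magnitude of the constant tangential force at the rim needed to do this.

F ≈ 38.2 N

I = MR² = (23.7)(0.459)² = 4.993 kg·m².
α = Δω/Δt = (84.3 − 0)/24.0 = 3.512 rad/s².
The required torque is τ = Iα = (4.993)(3.512) = 17.54 N·m.
A tangential force at the rim gives τ = FR, so F = τ/R = 17.54/0.459 = 38.21 N.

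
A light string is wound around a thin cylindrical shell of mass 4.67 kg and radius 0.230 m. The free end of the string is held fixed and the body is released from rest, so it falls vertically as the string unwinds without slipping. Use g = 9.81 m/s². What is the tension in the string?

T ≈ 22.9 N

Translation: Mg − T = Ma. Rotation about the center: TR = Iα with I = MR².
With a = αR: T = (I/R²)a = M a, so Mg = (1 + 1.000)Ma.
a = g/(1 + 1.000) = 9.81/2.000 = 4.905 m/s².
T = 1.000·M·a = (1.000)(4.67)(4.905) = 22.91 N.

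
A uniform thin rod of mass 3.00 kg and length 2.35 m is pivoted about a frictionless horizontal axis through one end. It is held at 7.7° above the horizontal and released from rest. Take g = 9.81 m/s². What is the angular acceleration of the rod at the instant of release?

About the pivot, I = (1/3)ML² = (1/3)(3.00)(2.35)² = 5.523 kg·m².
The weight acts at the center, a distance L/2 = 1.175 m from the pivot; τ = Mg(L/2) cos 7.7° = 34.27 N·m.
α = τ/I = 34.27/5.523 = 6.205 rad/s².

α ≈ 6.21 rad/s²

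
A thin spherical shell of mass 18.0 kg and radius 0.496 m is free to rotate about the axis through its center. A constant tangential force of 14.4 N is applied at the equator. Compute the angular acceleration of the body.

I = (2/3)MR² = (2/3)(18.0)(0.496)² = 2.952 kg·m².
τ = F R = (14.4)(0.496) = 7.142 N·m.
From τ = Iα: α = 7.142/2.952 = 2.419 rad/s².

α ≈ 2.42 rad/s²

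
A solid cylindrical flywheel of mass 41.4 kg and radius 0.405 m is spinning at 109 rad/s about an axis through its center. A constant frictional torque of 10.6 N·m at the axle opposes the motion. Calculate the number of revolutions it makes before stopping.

I = ½MR² = (1/2)(41.4)(0.405)² = 3.395 kg·m².
The net torque has magnitude 10.6 N·m, opposing ω.
|α| = τ/I = 10.60/3.395 = 3.122 rad/s² (deceleration).
ω² = ω₀² − 2|α|θ with ω = 0 ⇒ θ = ω₀²/(2|α|) = 1903 rad = 302.8 rev.

≈ 303 revolutions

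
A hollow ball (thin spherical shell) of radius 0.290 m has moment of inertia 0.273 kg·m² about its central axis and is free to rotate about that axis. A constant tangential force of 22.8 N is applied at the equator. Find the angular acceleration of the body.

τ = F R = (22.8)(0.290) = 6.612 N·m.
Newton's second law for rotation, τ = Iα, gives α = τ/I = 6.612/0.2730 = 24.22 rad/s².

α ≈ 24.2 rad/s²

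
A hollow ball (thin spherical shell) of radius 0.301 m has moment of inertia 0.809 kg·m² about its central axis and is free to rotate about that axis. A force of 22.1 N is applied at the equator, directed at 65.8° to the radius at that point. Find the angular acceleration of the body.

α ≈ 7.50 rad/s²

Only the tangential component produces torque: τ = F R sinθ = (22.1)(0.301) sin 65.8° = 6.068 N·m.
Newton's second law for rotation, τ = Iα, gives α = τ/I = 6.068/0.8090 = 7.500 rad/s².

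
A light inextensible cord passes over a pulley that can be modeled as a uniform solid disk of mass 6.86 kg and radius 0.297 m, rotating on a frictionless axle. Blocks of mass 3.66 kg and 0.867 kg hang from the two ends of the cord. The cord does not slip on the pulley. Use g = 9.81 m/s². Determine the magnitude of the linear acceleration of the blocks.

a ≈ 3.44 m/s²

I = ½MR² = (1/2)(6.86)(0.297)² = 0.3026 kg·m².
Heavier block: m₁g − T₁ = m₁a. Lighter block: T₂ − m₂g = m₂a.
Pulley: (T₁ − T₂)R = Iα = I(a/R), so T₁ − T₂ = (I/R²)a = (1/2)M_p a = 3.430·a.
Adding the three: (m₁ − m₂)g = (m₁ + m₂ + 3.430)a, so a = (3.66 − 0.867)(9.81)/(3.66 + 0.867 + 3.430) = 3.443 m/s².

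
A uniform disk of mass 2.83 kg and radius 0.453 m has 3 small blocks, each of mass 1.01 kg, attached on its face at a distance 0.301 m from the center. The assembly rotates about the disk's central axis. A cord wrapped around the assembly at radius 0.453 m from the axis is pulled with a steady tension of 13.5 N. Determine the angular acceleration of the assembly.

I_disk = ½MR² = ½(2.83)(0.453)² = 0.2904 kg·m².
I_blocks = 3·m·r² = 3(1.01)(0.301)² = 0.2745 kg·m².
Total I = 0.5649 kg·m².
τ = F r = (13.5)(0.453) = 6.115 N·m.
α = τ/I = 6.115/0.5649 = 10.83 rad/s².

α ≈ 10.8 rad/s²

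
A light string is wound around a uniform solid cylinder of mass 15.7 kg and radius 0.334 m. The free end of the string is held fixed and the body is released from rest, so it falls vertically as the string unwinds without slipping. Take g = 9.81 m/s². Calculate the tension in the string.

T ≈ 51.3 N

Translation: Mg − T = Ma. Rotation about the center: TR = Iα with I = ½MR².
With a = αR: T = (I/R²)a = (1/2)M a, so Mg = (1 + 0.5000)Ma.
a = g/(1 + 0.5000) = 9.81/1.500 = 6.540 m/s².
T = 0.5000·M·a = (0.5000)(15.7)(6.540) = 51.34 N.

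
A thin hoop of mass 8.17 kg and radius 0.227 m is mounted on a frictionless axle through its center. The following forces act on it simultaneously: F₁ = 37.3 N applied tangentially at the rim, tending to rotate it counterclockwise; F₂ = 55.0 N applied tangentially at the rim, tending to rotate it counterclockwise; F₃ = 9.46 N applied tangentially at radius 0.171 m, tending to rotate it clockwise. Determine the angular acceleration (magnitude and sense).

I = MR² = (8.17)(0.227)² = 0.4210 kg·m².
Taking counterclockwise as positive: τ₁ = +(37.3)(0.227) = +8.467 N·m; τ₂ = +(55.0)(0.227) = +12.49 N·m; τ₃ = −(9.46)(0.171) = −1.618 N·m.
Net torque τ = 19.33 N·m.
α = τ/I = 19.33/0.4210 = 45.93 rad/s².

α ≈ 45.9 rad/s², counterclockwise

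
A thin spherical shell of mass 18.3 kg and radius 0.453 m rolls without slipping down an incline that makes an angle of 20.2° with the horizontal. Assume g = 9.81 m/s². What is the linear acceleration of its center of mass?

a ≈ 2.03 m/s²

Translation along the incline: Mg sinθ − f = Ma.
Rotation about the center: fR = Iα with I = (2/3)MR². No-slip gives a = αR, so f = (I/R²)a = (2/3)M a.
Substituting: Mg sinθ = (1 + 0.6667)Ma, so a = g sinθ/(1 + 0.6667) = (9.81) sin 20.2° / 1.667 = 2.032 m/s².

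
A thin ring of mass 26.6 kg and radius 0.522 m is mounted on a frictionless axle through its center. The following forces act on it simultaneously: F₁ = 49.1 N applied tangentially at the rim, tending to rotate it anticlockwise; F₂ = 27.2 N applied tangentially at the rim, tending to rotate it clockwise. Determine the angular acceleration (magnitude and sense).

α ≈ 1.58 rad/s², anticlockwise

I = MR² = (26.6)(0.522)² = 7.248 kg·m².
Taking anticlockwise as positive: τ₁ = +(49.1)(0.522) = +25.63 N·m; τ₂ = −(27.2)(0.522) = −14.20 N·m.
Net torque τ = 11.43 N·m.
α = τ/I = 11.43/7.248 = 1.577 rad/s².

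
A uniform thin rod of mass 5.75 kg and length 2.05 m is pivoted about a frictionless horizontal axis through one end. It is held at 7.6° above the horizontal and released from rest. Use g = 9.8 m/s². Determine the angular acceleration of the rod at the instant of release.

About the pivot, I = (1/3)ML² = (1/3)(5.75)(2.05)² = 8.055 kg·m².
The weight acts at the center, a distance L/2 = 1.025 m from the pivot; τ = Mg(L/2) cos 7.6° = 57.25 N·m.
α = τ/I = 57.25/8.055 = 7.108 rad/s².
(Equivalently α = (3g/(2L)) cos 7.6° = 7.108 rad/s².)

α ≈ 7.11 rad/s²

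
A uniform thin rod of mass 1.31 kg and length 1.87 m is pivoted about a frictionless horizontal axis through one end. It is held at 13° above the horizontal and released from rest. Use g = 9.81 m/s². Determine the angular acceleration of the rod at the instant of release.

About the pivot, I = (1/3)ML² = (1/3)(1.31)(1.87)² = 1.527 kg·m².
The weight acts at the center, a distance L/2 = 0.9350 m from the pivot; τ = Mg(L/2) cos 13° = 11.71 N·m.
α = τ/I = 11.71/1.527 = 7.667 rad/s².
(Equivalently α = (3g/(2L)) cos 13° = 7.667 rad/s².)

α ≈ 7.67 rad/s²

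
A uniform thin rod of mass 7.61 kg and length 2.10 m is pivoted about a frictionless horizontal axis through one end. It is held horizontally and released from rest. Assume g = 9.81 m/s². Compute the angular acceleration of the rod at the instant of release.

α ≈ 7.01 rad/s²

About the pivot, I = (1/3)ML² = (1/3)(7.61)(2.10)² = 11.19 kg·m².
The weight acts at the center, a distance L/2 = 1.050 m from the pivot; τ = Mg(L/2) = 78.39 N·m.
α = τ/I = 78.39/11.19 = 7.007 rad/s².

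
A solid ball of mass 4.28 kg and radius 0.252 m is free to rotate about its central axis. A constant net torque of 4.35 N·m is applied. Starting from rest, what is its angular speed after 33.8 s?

ω ≈ 1350 rad/s

I = (2/5)MR² = (2/5)(4.28)(0.252)² = 0.1087 kg·m².
α = τ/I = 4.35/0.1087 = 40.01 rad/s².
ω = ω₀ + αt = 0 + (40.01)(33.8) = 1352 rad/s.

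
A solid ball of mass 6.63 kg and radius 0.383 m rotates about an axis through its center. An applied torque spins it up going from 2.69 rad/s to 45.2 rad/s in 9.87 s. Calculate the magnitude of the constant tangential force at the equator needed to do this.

I = (2/5)MR² = (2/5)(6.63)(0.383)² = 0.3890 kg·m².
α = Δω/Δt = (45.2 − 2.69)/9.87 = 4.307 rad/s².
The required torque is τ = Iα = (0.3890)(4.307) = 1.676 N·m.
A tangential force at the equator gives τ = FR, so F = τ/R = 1.676/0.383 = 4.375 N.

F ≈ 4.37 N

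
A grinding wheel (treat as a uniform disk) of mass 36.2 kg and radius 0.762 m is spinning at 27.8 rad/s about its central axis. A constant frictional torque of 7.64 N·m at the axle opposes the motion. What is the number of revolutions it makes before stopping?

≈ 84.6 revolutions

I = ½MR² = (1/2)(36.2)(0.762)² = 10.51 kg·m².
The net torque has magnitude 7.64 N·m, opposing ω.
|α| = τ/I = 7.640/10.51 = 0.7270 rad/s² (deceleration).
ω² = ω₀² − 2|α|θ with ω = 0 ⇒ θ = ω₀²/(2|α|) = 531.6 rad = 84.60 rev.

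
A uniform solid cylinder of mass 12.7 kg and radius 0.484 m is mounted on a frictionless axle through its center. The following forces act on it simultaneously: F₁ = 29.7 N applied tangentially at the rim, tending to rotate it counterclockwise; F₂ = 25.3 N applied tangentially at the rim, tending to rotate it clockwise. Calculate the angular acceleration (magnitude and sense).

α ≈ 1.43 rad/s², counterclockwise

I = ½MR² = (1/2)(12.7)(0.484)² = 1.488 kg·m².
Taking counterclockwise as positive: τ₁ = +(29.7)(0.484) = +14.37 N·m; τ₂ = −(25.3)(0.484) = −12.25 N·m.
Net torque τ = 2.130 N·m.
α = τ/I = 2.130/1.488 = 1.432 rad/s².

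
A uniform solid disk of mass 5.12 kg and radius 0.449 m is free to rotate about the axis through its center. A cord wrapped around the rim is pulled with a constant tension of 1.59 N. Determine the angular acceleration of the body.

I = ½MR² = (1/2)(5.12)(0.449)² = 0.5161 kg·m².
τ = F R = (1.59)(0.449) = 0.7139 N·m.
Newton's second law for rotation, τ = Iα, gives α = τ/I = 0.7139/0.5161 = 1.383 rad/s².

α ≈ 1.38 rad/s²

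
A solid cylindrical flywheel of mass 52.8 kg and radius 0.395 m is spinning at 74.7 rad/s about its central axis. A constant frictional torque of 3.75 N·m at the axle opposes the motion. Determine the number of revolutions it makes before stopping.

≈ 488 revolutions

I = ½MR² = (1/2)(52.8)(0.395)² = 4.119 kg·m².
The net torque has magnitude 3.75 N·m, opposing ω.
|α| = τ/I = 3.750/4.119 = 0.9104 rad/s² (deceleration).
ω² = ω₀² − 2|α|θ with ω = 0 ⇒ θ = ω₀²/(2|α|) = 3065 rad = 487.8 rev.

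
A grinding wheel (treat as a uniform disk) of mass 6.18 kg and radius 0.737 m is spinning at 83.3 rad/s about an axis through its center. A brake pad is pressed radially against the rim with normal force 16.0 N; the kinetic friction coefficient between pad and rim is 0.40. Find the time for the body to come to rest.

t ≈ 29.6 s

I = ½MR² = (1/2)(6.18)(0.737)² = 1.678 kg·m².
Friction force f = μN = (0.40)(16.0) = 6.400 N at the rim; torque magnitude τ = fR = 4.717 N·m, opposing ω.
|α| = τ/I = 4.717/1.678 = 2.810 rad/s² (deceleration).
0 = ω₀ − |α|t ⇒ t = ω₀/|α| = 83.3/2.810 = 29.64 s.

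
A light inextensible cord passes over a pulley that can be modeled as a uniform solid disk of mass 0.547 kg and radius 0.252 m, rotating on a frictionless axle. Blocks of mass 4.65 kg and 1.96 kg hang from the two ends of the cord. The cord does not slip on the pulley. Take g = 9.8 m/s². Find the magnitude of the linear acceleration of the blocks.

a ≈ 3.83 m/s²

I = ½MR² = (1/2)(0.547)(0.252)² = 0.01737 kg·m².
Heavier block: m₁g − T₁ = m₁a. Lighter block: T₂ − m₂g = m₂a.
Pulley: (T₁ − T₂)R = Iα = I(a/R), so T₁ − T₂ = (I/R²)a = (1/2)M_p a = 0.2735·a.
Adding the three: (m₁ − m₂)g = (m₁ + m₂ + 0.2735)a, so a = (4.65 − 1.96)(9.8)/(4.65 + 1.96 + 0.2735) = 3.830 m/s².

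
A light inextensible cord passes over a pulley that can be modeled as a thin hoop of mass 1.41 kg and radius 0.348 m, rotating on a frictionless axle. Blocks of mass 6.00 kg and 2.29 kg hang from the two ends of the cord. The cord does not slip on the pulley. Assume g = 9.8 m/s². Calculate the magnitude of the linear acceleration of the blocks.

a ≈ 3.75 m/s²

I = MR² = (1.41)(0.348)² = 0.1708 kg·m².
Heavier block: m₁g − T₁ = m₁a. Lighter block: T₂ − m₂g = m₂a.
Pulley: (T₁ − T₂)R = Iα = I(a/R), so T₁ − T₂ = (I/R²)a = 1·M_p a = 1.410·a.
Adding the three: (m₁ − m₂)g = (m₁ + m₂ + 1.410)a, so a = (6.00 − 2.29)(9.8)/(6.00 + 2.29 + 1.410) = 3.748 m/s².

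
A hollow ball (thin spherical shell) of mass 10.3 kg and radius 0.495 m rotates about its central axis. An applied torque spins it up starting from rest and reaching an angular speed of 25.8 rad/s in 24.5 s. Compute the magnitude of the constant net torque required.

I = (2/3)MR² = (2/3)(10.3)(0.495)² = 1.683 kg·m².
α = Δω/Δt = (25.8 − 0)/24.5 = 1.053 rad/s².
τ = Iα = (1.683)(1.053) = 1.772 N·m.

τ ≈ 1.77 N·m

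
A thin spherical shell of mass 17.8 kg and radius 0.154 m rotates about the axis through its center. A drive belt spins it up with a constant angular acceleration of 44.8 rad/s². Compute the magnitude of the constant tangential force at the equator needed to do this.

I = (2/3)MR² = (2/3)(17.8)(0.154)² = 0.2814 kg·m².
The required torque is τ = Iα = (0.2814)(44.80) = 12.61 N·m.
A tangential force at the equator gives τ = FR, so F = τ/R = 12.61/0.154 = 81.87 N.

F ≈ 81.9 N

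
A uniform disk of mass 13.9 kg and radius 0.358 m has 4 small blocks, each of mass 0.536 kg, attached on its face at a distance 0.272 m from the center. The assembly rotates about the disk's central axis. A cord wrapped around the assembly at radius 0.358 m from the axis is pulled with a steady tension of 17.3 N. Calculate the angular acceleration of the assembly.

I_disk = ½MR² = ½(13.9)(0.358)² = 0.8907 kg·m².
I_blocks = 4·m·r² = 4(0.536)(0.272)² = 0.1586 kg·m².
Total I = 1.049 kg·m².
τ = F r = (17.3)(0.358) = 6.193 N·m.
α = τ/I = 6.193/1.049 = 5.902 rad/s².

α ≈ 5.90 rad/s²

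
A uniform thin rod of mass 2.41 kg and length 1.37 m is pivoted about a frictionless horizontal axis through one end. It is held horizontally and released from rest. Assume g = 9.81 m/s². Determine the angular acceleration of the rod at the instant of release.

About the pivot, I = (1/3)ML² = (1/3)(2.41)(1.37)² = 1.508 kg·m².
The weight acts at the center, a distance L/2 = 0.6850 m from the pivot; τ = Mg(L/2) = 16.19 N·m.
α = τ/I = 16.19/1.508 = 10.74 rad/s².
(Equivalently α = (3g/(2L)) = 10.74 rad/s².)

α ≈ 10.7 rad/s²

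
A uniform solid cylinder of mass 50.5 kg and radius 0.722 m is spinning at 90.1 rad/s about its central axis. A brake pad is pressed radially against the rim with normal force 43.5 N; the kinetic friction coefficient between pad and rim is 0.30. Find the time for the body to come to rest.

I = ½MR² = (1/2)(50.5)(0.722)² = 13.16 kg·m².
Friction force f = μN = (0.30)(43.5) = 13.05 N at the rim; torque magnitude τ = fR = 9.422 N·m, opposing ω.
|α| = τ/I = 9.422/13.16 = 0.7158 rad/s² (deceleration).
0 = ω₀ − |α|t ⇒ t = ω₀/|α| = 90.1/0.7158 = 125.9 s.

t ≈ 126 s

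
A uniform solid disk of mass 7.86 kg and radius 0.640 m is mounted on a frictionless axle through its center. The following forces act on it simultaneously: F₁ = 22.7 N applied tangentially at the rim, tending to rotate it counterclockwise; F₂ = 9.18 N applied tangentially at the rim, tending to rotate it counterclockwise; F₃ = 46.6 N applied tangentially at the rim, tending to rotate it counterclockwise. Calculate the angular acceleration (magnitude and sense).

α ≈ 31.2 rad/s², counterclockwise

I = ½MR² = (1/2)(7.86)(0.640)² = 1.610 kg·m².
Taking counterclockwise as positive: τ₁ = +(22.7)(0.640) = +14.53 N·m; τ₂ = +(9.18)(0.640) = +5.875 N·m; τ₃ = +(46.6)(0.640) = +29.82 N·m.
Net torque τ = 50.23 N·m.
α = τ/I = 50.23/1.610 = 31.20 rad/s².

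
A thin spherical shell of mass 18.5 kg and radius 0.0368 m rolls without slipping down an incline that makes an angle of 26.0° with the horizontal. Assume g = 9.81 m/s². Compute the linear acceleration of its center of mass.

Translation along the incline: Mg sinθ − f = Ma.
Rotation about the center: fR = Iα with I = (2/3)MR². No-slip gives a = αR, so f = (I/R²)a = (2/3)M a.
Substituting: Mg sinθ = (1 + 0.6667)Ma, so a = g sinθ/(1 + 0.6667) = (9.81) sin 26.0° / 1.667 = 2.580 m/s².

a ≈ 2.58 m/s²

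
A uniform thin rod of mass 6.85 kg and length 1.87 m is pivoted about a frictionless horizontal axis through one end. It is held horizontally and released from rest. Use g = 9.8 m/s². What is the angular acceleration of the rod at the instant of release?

α ≈ 7.86 rad/s²

About the pivot, I = (1/3)ML² = (1/3)(6.85)(1.87)² = 7.985 kg·m².
The weight acts at the center, a distance L/2 = 0.9350 m from the pivot; τ = Mg(L/2) = 62.77 N·m.
α = τ/I = 62.77/7.985 = 7.861 rad/s².
(Equivalently α = (3g/(2L)) = 7.861 rad/s².)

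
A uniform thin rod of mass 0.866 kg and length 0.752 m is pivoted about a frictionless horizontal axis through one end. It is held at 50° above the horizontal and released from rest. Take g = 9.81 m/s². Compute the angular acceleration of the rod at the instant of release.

About the pivot, I = (1/3)ML² = (1/3)(0.866)(0.752)² = 0.1632 kg·m².
The weight acts at the center, a distance L/2 = 0.3760 m from the pivot; τ = Mg(L/2) cos 50° = 2.053 N·m.
α = τ/I = 2.053/0.1632 = 12.58 rad/s².
(Equivalently α = (3g/(2L)) cos 50° = 12.58 rad/s².)

α ≈ 12.6 rad/s²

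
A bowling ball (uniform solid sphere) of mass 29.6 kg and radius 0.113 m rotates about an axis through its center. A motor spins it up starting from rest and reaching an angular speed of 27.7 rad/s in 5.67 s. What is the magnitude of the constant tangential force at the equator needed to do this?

I = (2/5)MR² = (2/5)(29.6)(0.113)² = 0.1512 kg·m².
α = Δω/Δt = (27.7 − 0)/5.67 = 4.885 rad/s².
The required torque is τ = Iα = (0.1512)(4.885) = 0.7386 N·m.
A tangential force at the equator gives τ = FR, so F = τ/R = 0.7386/0.113 = 6.536 N.

F ≈ 6.54 N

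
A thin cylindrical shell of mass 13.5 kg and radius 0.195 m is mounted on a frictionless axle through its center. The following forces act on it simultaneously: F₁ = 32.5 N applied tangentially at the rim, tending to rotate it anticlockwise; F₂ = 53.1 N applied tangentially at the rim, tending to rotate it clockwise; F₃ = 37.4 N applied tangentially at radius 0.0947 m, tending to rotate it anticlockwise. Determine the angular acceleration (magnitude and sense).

α ≈ 0.926 rad/s², clockwise

I = MR² = (13.5)(0.195)² = 0.5133 kg·m².
Taking anticlockwise as positive: τ₁ = +(32.5)(0.195) = +6.338 N·m; τ₂ = −(53.1)(0.195) = −10.35 N·m; τ₃ = +(37.4)(0.0947) = +3.542 N·m.
Net torque τ = -0.4752 N·m.
α = τ/I = -0.4752/0.5133 = -0.9257 rad/s².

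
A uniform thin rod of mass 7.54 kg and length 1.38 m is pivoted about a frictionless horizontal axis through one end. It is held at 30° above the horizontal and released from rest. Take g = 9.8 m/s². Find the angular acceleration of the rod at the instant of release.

α ≈ 9.23 rad/s²

About the pivot, I = (1/3)ML² = (1/3)(7.54)(1.38)² = 4.786 kg·m².
The weight acts at the center, a distance L/2 = 0.6900 m from the pivot; τ = Mg(L/2) cos 30° = 44.15 N·m.
α = τ/I = 44.15/4.786 = 9.225 rad/s².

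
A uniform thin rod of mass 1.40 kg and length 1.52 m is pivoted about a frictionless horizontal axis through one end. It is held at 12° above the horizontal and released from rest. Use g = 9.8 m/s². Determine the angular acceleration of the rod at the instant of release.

α ≈ 9.46 rad/s²

About the pivot, I = (1/3)ML² = (1/3)(1.40)(1.52)² = 1.078 kg·m².
The weight acts at the center, a distance L/2 = 0.7600 m from the pivot; τ = Mg(L/2) cos 12° = 10.20 N·m.
α = τ/I = 10.20/1.078 = 9.460 rad/s².
(Equivalently α = (3g/(2L)) cos 12° = 9.460 rad/s².)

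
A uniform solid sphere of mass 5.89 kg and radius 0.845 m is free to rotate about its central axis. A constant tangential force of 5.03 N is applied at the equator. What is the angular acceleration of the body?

I = (2/5)MR² = (2/5)(5.89)(0.845)² = 1.682 kg·m².
τ = F R = (5.03)(0.845) = 4.250 N·m.
Newton's second law for rotation, τ = Iα, gives α = τ/I = 4.250/1.682 = 2.527 rad/s².

α ≈ 2.53 rad/s²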